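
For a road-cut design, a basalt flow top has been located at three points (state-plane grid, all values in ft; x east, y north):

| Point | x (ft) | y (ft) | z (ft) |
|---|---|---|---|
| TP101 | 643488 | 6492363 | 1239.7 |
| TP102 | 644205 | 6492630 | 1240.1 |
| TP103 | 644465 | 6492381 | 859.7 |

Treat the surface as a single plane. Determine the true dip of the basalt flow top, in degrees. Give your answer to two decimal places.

49.58°

Let the plane be z = a·x + b·y + c.
TP102−TP101: 717a + 267b = 0.4;  TP103−TP101: 977a + 18b = −380.
Solving gives a = −0.40922, b = 1.10041.
Gradient magnitude |∇z| = √(a² + b²) = √(0.16746 + 1.21091) = 1.17404.
True dip = arctan(1.17404) = 49.58°, dipping toward SSE (azimuth ≈ 160°).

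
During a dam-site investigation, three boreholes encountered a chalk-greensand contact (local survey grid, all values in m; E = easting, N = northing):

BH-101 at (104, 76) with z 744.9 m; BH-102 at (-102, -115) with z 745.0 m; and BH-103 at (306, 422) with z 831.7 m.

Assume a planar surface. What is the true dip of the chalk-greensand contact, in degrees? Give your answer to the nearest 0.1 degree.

Two edge vectors: BH-101→BH-102 = (-206, -191, 0.1), BH-101→BH-103 = (202, 346, 86.8).
Normal n = (BH-101→BH-102) × (BH-101→BH-103) = (-16613.4, 17901, -32694).
So ∂z/∂E = −n_x/n_z = −0.50815 and ∂z/∂N = −n_y/n_z = 0.54753.
Gradient magnitude |∇z| = √(a² + b²) = √(0.25821 + 0.29979) = 0.74700.
True dip = arctan(0.74700) = 36.8°, dipping toward SE (azimuth ≈ 137°).

36.8°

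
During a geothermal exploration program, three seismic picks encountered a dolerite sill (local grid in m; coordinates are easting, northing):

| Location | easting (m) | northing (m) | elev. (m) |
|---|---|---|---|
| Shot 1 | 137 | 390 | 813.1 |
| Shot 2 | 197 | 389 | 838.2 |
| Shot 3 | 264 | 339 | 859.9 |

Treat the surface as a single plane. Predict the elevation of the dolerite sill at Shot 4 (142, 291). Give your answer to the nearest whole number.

802 m

Let the plane be z = a·easting + b·northing + c.
Shot 2−Shot 1: 60a − 1b = 25.1;  Shot 3−Shot 1: 127a − 51b = 46.8.
Solving gives a = 0.42049, b = 0.12946.
Then c = 813.1 − a·137 − b·390 = 705.00.
At (142, 291): z = 59.7 + 37.7 + 705.00 = 802.4 m.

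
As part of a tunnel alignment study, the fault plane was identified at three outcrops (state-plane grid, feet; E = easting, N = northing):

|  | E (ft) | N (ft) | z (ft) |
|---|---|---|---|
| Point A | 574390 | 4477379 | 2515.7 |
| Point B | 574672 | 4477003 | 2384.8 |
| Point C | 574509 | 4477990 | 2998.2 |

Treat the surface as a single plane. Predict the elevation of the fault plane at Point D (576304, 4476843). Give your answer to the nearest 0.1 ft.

Two edge vectors: Point A→Point B = (282, -376, -130.9), Point A→Point C = (119, 611, 482.5).
Normal n = (Point A→Point B) × (Point A→Point C) = (-101440.1, -151642.1, 217046).
So ∂z/∂E = −n_x/n_z = 0.467366825 and ∂z/∂N = −n_y/n_z = 0.698663417.
Intercept c from Point A: 2515.7 − 268450.83 − 3128180.91 = −3394116.04.
At (576304, 4476843): z = 269345.4 + 3127806.4 − 3394116.04 = 3035.8 ft.

3035.8 ft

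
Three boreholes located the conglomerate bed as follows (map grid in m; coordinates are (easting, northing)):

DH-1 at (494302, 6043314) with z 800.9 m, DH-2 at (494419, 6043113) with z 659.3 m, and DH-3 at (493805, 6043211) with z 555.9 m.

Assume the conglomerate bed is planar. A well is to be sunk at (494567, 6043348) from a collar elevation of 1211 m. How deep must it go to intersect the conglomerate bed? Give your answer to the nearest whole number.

298 m

Let the plane be z = a·E + b·N + c.
DH-2−DH-1: 117a − 201b = −141.6;  DH-3−DH-1: −497a − 103b = −245.
Solving gives a = 0.30960982, b = 0.88469825.
Then c = 800.9 − a·494302 − b·6043314 = −5498749.19.
At (494567, 6043348): z_contact = 153122.8 + 5346539.4 − 5498749.19 = 913.0 m.
Depth below ground = 1211 − 913.0 = 298 m.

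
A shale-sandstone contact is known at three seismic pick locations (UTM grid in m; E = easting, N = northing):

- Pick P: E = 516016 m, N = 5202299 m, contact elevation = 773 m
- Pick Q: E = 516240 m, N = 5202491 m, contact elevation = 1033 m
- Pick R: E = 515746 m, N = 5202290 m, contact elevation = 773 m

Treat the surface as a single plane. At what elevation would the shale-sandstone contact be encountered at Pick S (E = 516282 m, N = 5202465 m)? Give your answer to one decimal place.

Let the plane be z = a·E + b·N + c.
Pick Q−Pick P: 224a + 192b = 260;  Pick R−Pick P: −270a − 9b = 0.
Solving gives a = −0.046965318, b = 1.408959538.
Then c = 773 − a·516016 − b·5202299 = −7304820.94.
At (516282, 5202465): z = −24247.3 + 7330062.7 − 7304820.94 = 994.4 m.

994.4 m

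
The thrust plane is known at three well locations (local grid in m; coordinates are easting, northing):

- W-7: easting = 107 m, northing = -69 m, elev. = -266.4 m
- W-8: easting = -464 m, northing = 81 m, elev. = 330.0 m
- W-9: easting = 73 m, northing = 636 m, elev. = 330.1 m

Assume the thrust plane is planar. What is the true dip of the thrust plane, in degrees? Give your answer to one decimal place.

49.2°

Let the plane be z = a·easting + b·northing + c.
W-8−W-7: −571a + 150b = 596.4;  W-9−W-7: −34a + 705b = 596.5.
Solving gives a = −0.83277, b = 0.80594.
Gradient magnitude |∇z| = √(a² + b²) = √(0.69350 + 0.64954) = 1.15889.
True dip = arctan(1.15889) = 49.2°, dipping toward SE (azimuth ≈ 134°).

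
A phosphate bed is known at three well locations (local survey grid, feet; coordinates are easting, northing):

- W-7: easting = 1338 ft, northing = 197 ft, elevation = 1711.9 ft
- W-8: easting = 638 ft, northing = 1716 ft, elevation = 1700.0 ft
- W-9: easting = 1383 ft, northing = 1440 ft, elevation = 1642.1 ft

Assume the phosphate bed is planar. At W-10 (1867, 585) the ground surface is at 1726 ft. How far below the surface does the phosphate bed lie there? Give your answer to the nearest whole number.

86 ft

Let the plane be z = a·easting + b·northing + c.
W-8−W-7: −700a + 1519b = −11.9;  W-9−W-7: 45a + 1243b = −69.8.
Solving gives a = −0.09722, b = −0.05263.
Then c = 1711.9 − a·1338 − b·197 = 1852.35.
At (1867, 585): z_contact = −181.5 − 30.8 + 1852.35 = 1640.0 ft.
Depth below ground = 1726 − 1640.0 = 86 ft.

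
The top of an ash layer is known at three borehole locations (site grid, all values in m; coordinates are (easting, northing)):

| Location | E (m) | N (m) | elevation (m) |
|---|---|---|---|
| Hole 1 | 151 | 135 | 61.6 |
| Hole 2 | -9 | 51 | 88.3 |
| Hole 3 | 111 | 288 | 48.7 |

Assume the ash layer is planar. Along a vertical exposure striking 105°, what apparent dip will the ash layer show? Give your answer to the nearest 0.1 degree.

4.3°

Let the plane be z = a·E + b·N + c.
Hole 2−Hole 1: −160a − 84b = 26.7;  Hole 3−Hole 1: −40a + 153b = −12.9.
Solving gives a = −0.10781, b = −0.11250.
Unit vector along 105° is (sin 105°, cos 105°) = (0.9659, -0.2588).
Slope in that direction = a·(0.9659) + b·(-0.2588) = −0.07502.
Apparent dip = arctan|0.07502| = 4.3° (true dip is 8.9°, so apparent ≤ true as expected).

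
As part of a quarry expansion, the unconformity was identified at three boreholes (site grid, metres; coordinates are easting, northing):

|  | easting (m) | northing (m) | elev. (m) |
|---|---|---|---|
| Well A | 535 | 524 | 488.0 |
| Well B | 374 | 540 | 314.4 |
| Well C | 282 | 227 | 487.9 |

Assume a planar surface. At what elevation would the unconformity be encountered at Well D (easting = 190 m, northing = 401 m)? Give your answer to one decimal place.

Let the plane be z = a·easting + b·northing + c.
Well B−Well A: −161a + 16b = −173.6;  Well C−Well A: −253a − 297b = −0.1.
Solving gives a = 0.99413, b = −0.84652.
Then c = 488 − a·535 − b·524 = 399.71.
At (190, 401): z = 188.9 − 339.5 + 399.71 = 249.1 m.

249.1 m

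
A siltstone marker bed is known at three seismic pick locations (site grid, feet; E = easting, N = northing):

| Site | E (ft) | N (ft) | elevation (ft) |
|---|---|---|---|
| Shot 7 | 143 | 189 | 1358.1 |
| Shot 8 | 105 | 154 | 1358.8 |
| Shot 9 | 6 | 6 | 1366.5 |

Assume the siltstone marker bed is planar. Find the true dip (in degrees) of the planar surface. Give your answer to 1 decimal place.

Let the plane be z = a·E + b·N + c.
Shot 8−Shot 7: −38a − 35b = 0.7;  Shot 9−Shot 7: −137a − 183b = 8.4.
Solving gives a = 0.07684, b = −0.10343.
Gradient magnitude |∇z| = √(a² + b²) = √(0.00590 + 0.01070) = 0.12885.
True dip = arctan(0.12885) = 7.3°, dipping toward NW (azimuth ≈ 323°).

7.3°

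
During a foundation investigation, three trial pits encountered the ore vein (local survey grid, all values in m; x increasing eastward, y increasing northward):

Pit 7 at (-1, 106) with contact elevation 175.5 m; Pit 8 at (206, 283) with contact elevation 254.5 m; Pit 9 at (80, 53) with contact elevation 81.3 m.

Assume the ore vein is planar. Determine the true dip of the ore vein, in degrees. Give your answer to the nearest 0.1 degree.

Let the plane be z = a·x + b·y + c.
Pit 8−Pit 7: 207a + 177b = 79;  Pit 9−Pit 7: 81a − 53b = −94.2.
Solving gives a = −0.49338, b = 1.02333.
Gradient magnitude |∇z| = √(a² + b²) = √(0.24342 + 1.04720) = 1.13606.
True dip = arctan(1.13606) = 48.6°, dipping toward SSE (azimuth ≈ 154°).

48.6°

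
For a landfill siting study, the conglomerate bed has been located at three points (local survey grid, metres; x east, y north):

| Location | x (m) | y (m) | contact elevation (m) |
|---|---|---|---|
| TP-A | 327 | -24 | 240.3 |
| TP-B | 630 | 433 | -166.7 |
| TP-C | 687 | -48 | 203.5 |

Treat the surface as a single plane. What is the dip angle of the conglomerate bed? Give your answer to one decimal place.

38.8°

Two edge vectors: TP-A→TP-B = (303, 457, -407), TP-A→TP-C = (360, -24, -36.8).
Normal n = (TP-A→TP-B) × (TP-A→TP-C) = (-26585.6, -135369.6, -171792).
So ∂z/∂x = −n_x/n_z = −0.15475 and ∂z/∂y = −n_y/n_z = −0.78799.
Gradient magnitude |∇z| = √(a² + b²) = √(0.02395 + 0.62092) = 0.80304.
True dip = arctan(0.80304) = 38.8°, dipping toward N (azimuth ≈ 011°).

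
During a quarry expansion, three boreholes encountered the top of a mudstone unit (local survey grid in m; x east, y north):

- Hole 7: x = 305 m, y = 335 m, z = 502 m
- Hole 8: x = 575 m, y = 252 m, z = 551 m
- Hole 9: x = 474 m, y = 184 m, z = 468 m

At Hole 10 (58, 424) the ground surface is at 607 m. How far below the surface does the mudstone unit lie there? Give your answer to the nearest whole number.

Let the plane be z = a·x + b·y + c.
Hole 8−Hole 7: 270a − 83b = 49;  Hole 9−Hole 7: 169a − 151b = −34.
Solving gives a = 0.38219, b = 0.65292.
Then c = 502 − a·305 − b·335 = 166.70.
At (58, 424): z_contact = 22.2 + 276.8 + 166.70 = 465.7 m.
Depth below ground = 607 − 465.7 = 141 m.

141 m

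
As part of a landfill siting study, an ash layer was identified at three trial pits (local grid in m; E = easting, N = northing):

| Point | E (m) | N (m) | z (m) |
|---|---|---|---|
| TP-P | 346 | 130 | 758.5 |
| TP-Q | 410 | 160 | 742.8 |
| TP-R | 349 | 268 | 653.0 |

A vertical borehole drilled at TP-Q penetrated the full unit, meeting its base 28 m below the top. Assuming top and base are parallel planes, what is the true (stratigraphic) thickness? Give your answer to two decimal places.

Two edge vectors: TP-P→TP-Q = (64, 30, -15.7), TP-P→TP-R = (3, 138, -105.5).
Normal n = (TP-P→TP-Q) × (TP-P→TP-R) = (-998.4, 6704.9, 8742).
So ∂z/∂E = −n_x/n_z = 0.11421 and ∂z/∂N = −n_y/n_z = −0.76698.
|∇z| = √(a²+b²) = 0.77543, so dip δ = arctan(0.77543) = 37.79°.
True thickness = vertical thickness × cos δ = 28 × cos 37.79° = 22.13 m.

22.13 m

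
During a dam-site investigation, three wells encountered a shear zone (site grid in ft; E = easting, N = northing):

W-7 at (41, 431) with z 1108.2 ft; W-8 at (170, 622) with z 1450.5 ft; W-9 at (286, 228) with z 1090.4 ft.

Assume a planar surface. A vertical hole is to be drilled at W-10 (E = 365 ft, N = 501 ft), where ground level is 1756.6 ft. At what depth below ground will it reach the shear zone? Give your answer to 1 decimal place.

Let the plane be z = a·E + b·N + c.
W-8−W-7: 129a + 191b = 342.3;  W-9−W-7: 245a − 203b = −17.8.
Solving gives a = 0.90553, b = 1.18056.
Then c = 1108.2 − a·41 − b·431 = 562.25.
At (365, 501): z_contact = 330.52 + 591.46 + 562.25 = 1484.23 ft.
Depth below ground = 1756.6 − 1484.23 = 272.4 ft.

272.4 ft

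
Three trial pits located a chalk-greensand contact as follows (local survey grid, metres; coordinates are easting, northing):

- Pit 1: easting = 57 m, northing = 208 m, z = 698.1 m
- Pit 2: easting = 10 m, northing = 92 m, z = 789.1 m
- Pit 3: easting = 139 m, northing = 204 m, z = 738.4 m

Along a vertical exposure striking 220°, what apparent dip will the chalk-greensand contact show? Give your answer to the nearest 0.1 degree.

24.4°

Let the plane be z = a·easting + b·northing + c.
Pit 2−Pit 1: −47a − 116b = 91;  Pit 3−Pit 1: 82a − 4b = 40.3.
Solving gives a = 0.44441, b = −0.96455.
Unit vector along 220° is (sin 220°, cos 220°) = (-0.6428, -0.7660).
Slope in that direction = a·(-0.6428) + b·(-0.7660) = 0.45322.
Apparent dip = arctan|0.45322| = 24.4° (true dip is 46.7°, so apparent ≤ true as expected).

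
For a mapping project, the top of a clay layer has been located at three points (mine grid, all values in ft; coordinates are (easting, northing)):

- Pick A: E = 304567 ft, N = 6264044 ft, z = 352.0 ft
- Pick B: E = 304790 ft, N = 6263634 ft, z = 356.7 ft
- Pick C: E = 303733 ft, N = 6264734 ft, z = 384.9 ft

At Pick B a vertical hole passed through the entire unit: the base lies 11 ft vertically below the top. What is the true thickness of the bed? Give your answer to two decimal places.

10.94 ft

Two edge vectors: Pick A→Pick B = (223, -410, 4.7), Pick A→Pick C = (-834, 690, 32.9).
Normal n = (Pick A→Pick B) × (Pick A→Pick C) = (-16732, -11256.5, -188070).
So ∂z/∂E = −n_x/n_z = −0.08897 and ∂z/∂N = −n_y/n_z = −0.05985.
|∇z| = √(a²+b²) = 0.10723, so dip δ = arctan(0.10723) = 6.12°.
True thickness = vertical thickness × cos δ = 11 × cos 6.12° = 10.94 ft.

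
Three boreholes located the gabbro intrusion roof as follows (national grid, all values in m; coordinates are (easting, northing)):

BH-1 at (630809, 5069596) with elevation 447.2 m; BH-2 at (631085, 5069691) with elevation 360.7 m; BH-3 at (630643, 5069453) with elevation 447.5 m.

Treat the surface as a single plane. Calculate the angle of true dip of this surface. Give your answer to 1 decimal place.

Let the plane be z = a·E + b·N + c.
BH-2−BH-1: 276a + 95b = −86.5;  BH-3−BH-1: −166a − 143b = 0.3.
Solving gives a = −0.52076, b = 0.60242.
Gradient magnitude |∇z| = √(a² + b²) = √(0.27119 + 0.36291) = 0.79631.
True dip = arctan(0.79631) = 38.5°, dipping toward SE (azimuth ≈ 139°).

38.5°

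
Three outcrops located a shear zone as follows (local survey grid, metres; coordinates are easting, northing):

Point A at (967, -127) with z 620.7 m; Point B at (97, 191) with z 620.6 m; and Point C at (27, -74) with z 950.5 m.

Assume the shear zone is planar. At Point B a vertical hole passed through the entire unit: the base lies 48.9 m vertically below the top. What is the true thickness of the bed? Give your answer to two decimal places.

Two edge vectors: Point A→Point B = (-870, 318, -0.1), Point A→Point C = (-940, 53, 329.8).
Normal n = (Point A→Point B) × (Point A→Point C) = (104881.7, 287020, 252810).
So ∂z/∂easting = −n_x/n_z = −0.41486 and ∂z/∂northing = −n_y/n_z = −1.13532.
|∇z| = √(a²+b²) = 1.20874, so dip δ = arctan(1.20874) = 50.40°.
True thickness = vertical thickness × cos δ = 48.9 × cos 50.40° = 31.17 m.

31.17 m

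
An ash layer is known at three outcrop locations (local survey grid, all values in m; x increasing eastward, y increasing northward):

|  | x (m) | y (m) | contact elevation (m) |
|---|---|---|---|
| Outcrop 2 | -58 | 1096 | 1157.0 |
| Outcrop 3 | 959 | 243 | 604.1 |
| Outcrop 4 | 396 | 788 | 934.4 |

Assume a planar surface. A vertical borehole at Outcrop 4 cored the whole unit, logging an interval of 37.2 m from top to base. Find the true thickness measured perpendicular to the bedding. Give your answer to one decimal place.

34.2 m

Two edge vectors: Outcrop 2→Outcrop 3 = (1017, -853, -552.9), Outcrop 2→Outcrop 4 = (454, -308, -222.6).
Normal n = (Outcrop 2→Outcrop 3) × (Outcrop 2→Outcrop 4) = (19584.6, -24632.4, 74026).
So ∂z/∂x = −n_x/n_z = −0.26456 and ∂z/∂y = −n_y/n_z = 0.33275.
|∇z| = √(a²+b²) = 0.42511, so dip δ = arctan(0.42511) = 23.03°.
True thickness = vertical thickness × cos δ = 37.2 × cos 23.03° = 34.2 m.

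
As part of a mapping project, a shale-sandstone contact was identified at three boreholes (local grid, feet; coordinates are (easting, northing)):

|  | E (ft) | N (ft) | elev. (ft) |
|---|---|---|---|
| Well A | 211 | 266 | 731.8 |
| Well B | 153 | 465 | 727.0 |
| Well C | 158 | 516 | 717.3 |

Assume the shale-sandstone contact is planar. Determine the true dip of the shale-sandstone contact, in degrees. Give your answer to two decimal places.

24.30°

Let the plane be z = a·E + b·N + c.
Well B−Well A: −58a + 199b = −4.8;  Well C−Well A: −53a + 250b = −14.5.
Solving gives a = −0.42639, b = −0.14839.
Gradient magnitude |∇z| = √(a² + b²) = √(0.18180 + 0.02202) = 0.45147.
True dip = arctan(0.45147) = 24.30°, dipping toward ENE (azimuth ≈ 071°).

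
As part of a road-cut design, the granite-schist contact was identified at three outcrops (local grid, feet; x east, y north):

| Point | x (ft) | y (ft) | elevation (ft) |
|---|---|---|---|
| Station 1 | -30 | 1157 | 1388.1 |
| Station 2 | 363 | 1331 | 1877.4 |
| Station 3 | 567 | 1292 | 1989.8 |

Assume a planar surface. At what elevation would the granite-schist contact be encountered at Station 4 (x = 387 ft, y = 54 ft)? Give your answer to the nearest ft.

Let the plane be z = a·x + b·y + c.
Station 2−Station 1: 393a + 174b = 489.3;  Station 3−Station 1: 597a + 135b = 601.7.
Solving gives a = 0.76029, b = 1.09486.
Then c = 1388.1 − a·-30 − b·1157 = 144.16.
At (387, 54): z = 294.2 + 59.1 + 144.16 = 497.5 ft.

498 ft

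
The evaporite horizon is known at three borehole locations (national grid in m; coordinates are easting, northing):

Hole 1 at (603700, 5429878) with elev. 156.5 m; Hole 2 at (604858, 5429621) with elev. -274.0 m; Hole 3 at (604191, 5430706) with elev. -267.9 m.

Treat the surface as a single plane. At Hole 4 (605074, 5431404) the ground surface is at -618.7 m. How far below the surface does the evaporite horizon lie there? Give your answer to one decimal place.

Two edge vectors: Hole 1→Hole 2 = (1158, -257, -430.5), Hole 1→Hole 3 = (491, 828, -424.4).
Normal n = (Hole 1→Hole 2) × (Hole 1→Hole 3) = (465524.8, 280079.7, 1085011).
So ∂z/∂easting = −n_x/n_z = −0.429050765 and ∂z/∂northing = −n_y/n_z = −0.258135355.
Intercept c from Hole 1: 156.5 + 259017.95 + 1401643.49 = 1660817.93.
At (605074, 5431404): z_contact = −259607.46 − 1402037.40 + 1660817.93 = -826.93 m.
Depth below ground = -618.7 − (-826.93) = 208.2 m.

208.2 m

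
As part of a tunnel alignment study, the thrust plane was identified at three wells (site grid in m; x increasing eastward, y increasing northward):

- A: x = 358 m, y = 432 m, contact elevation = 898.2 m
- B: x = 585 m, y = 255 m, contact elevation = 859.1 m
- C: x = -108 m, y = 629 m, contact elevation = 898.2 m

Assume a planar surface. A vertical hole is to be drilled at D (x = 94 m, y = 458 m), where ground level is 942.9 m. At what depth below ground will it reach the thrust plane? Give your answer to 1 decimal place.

Two edge vectors: A→B = (227, -177, -39.1), A→C = (-466, 197, 0).
Normal n = (A→B) × (A→C) = (7702.7, 18220.6, -37763).
So ∂z/∂x = −n_x/n_z = 0.20397 and ∂z/∂y = −n_y/n_z = 0.48250.
Intercept c from A: 898.2 − 73.02 − 208.44 = 616.74.
At (94, 458): z_contact = 19.17 + 220.98 + 616.74 = 856.90 m.
Depth below ground = 942.9 − 856.90 = 86.0 m.

86.0 m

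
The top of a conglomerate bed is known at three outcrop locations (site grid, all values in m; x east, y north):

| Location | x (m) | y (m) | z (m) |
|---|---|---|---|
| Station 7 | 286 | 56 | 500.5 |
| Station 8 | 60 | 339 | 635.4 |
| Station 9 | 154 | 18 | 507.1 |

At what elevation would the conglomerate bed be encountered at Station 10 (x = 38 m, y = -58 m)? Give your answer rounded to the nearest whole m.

498 m

Two edge vectors: Station 7→Station 8 = (-226, 283, 134.9), Station 7→Station 9 = (-132, -38, 6.6).
Normal n = (Station 7→Station 8) × (Station 7→Station 9) = (6994, -16315.2, 45944).
So ∂z/∂x = −n_x/n_z = −0.15223 and ∂z/∂y = −n_y/n_z = 0.35511.
Intercept c from Station 7: 500.5 + 43.54 − 19.89 = 524.15.
At (38, -58): z = −5.8 − 20.6 + 524.15 = 497.8 m.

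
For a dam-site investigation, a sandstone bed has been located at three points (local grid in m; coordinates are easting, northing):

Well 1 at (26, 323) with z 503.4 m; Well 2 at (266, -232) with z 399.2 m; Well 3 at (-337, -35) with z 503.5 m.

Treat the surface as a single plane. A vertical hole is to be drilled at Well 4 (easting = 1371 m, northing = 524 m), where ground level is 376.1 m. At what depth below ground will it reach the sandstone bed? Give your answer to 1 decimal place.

21.1 m

Let the plane be z = a·easting + b·northing + c.
Well 2−Well 1: 240a − 555b = −104.2;  Well 3−Well 1: −363a − 358b = 0.1.
Solving gives a = −0.129997, b = 0.131533.
Then c = 503.4 − a·26 − b·323 = 464.29.
At (1371, 524): z_contact = −178.23 + 68.92 + 464.29 = 354.99 m.
Depth below ground = 376.1 − 354.99 = 21.1 m.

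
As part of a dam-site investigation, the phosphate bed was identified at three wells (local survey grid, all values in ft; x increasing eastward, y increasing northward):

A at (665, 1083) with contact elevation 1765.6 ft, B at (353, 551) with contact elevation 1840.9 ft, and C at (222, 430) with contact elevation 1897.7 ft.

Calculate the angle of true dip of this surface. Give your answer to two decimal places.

35.19°

Let the plane be z = a·x + b·y + c.
B−A: −312a − 532b = 75.3;  C−A: −443a − 653b = 132.1.
Solving gives a = −0.66081, b = 0.24600.
Gradient magnitude |∇z| = √(a² + b²) = √(0.43667 + 0.06052) = 0.70512.
True dip = arctan(0.70512) = 35.19°, dipping toward ESE (azimuth ≈ 110°).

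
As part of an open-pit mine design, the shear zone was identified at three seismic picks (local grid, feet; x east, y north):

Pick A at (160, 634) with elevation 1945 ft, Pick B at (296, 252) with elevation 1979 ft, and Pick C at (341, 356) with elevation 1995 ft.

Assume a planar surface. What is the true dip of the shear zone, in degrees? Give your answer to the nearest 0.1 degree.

17.2°

Two edge vectors: Pick A→Pick B = (136, -382, 34), Pick A→Pick C = (181, -278, 50).
Normal n = (Pick A→Pick B) × (Pick A→Pick C) = (-9648, -646, 31334).
So ∂z/∂x = −n_x/n_z = 0.30791 and ∂z/∂y = −n_y/n_z = 0.02062.
Gradient magnitude |∇z| = √(a² + b²) = √(0.09481 + 0.00043) = 0.30860.
True dip = arctan(0.30860) = 17.2°, dipping toward W (azimuth ≈ 266°).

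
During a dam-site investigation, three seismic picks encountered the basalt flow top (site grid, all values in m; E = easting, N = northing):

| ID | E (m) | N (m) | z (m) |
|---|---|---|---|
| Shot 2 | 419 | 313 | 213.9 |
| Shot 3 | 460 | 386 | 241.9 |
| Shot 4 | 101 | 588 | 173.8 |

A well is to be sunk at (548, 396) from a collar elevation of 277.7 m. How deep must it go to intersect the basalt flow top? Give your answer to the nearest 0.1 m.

Let the plane be z = a·E + b·N + c.
Shot 3−Shot 2: 41a + 73b = 28;  Shot 4−Shot 2: −318a + 275b = −40.1.
Solving gives a = 0.30814, b = 0.21050.
Then c = 213.9 − a·419 − b·313 = 18.90.
At (548, 396): z_contact = 168.86 + 83.36 + 18.90 = 271.12 m.
Depth below ground = 277.7 − 271.12 = 6.6 m.

6.6 m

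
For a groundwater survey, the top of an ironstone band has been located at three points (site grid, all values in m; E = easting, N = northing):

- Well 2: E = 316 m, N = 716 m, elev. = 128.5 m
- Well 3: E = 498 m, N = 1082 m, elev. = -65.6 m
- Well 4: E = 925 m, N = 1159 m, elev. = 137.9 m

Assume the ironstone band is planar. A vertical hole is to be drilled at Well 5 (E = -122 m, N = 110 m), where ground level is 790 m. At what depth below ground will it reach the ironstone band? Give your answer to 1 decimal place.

Let the plane be z = a·E + b·N + c.
Well 3−Well 2: 182a + 366b = −194.1;  Well 4−Well 2: 609a + 443b = 9.4.
Solving gives a = 0.628579, b = −0.842900.
Then c = 128.5 − a·316 − b·716 = 533.39.
At (-122, 110): z_contact = −76.69 − 92.72 + 533.39 = 363.98 m.
Depth below ground = 790 − 363.98 = 426.0 m.

426.0 m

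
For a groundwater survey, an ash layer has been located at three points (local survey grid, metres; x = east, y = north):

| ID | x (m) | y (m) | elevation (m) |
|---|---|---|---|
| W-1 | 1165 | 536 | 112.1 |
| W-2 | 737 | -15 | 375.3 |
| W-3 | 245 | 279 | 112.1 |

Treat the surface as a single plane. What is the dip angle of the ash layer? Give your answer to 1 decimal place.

32.4°

Two edge vectors: W-1→W-2 = (-428, -551, 263.2), W-1→W-3 = (-920, -257, 0).
Normal n = (W-1→W-2) × (W-1→W-3) = (67642.4, -242144, -396924).
So ∂z/∂x = −n_x/n_z = 0.17042 and ∂z/∂y = −n_y/n_z = −0.61005.
Gradient magnitude |∇z| = √(a² + b²) = √(0.02904 + 0.37216) = 0.63341.
True dip = arctan(0.63341) = 32.4°, dipping toward NNW (azimuth ≈ 344°).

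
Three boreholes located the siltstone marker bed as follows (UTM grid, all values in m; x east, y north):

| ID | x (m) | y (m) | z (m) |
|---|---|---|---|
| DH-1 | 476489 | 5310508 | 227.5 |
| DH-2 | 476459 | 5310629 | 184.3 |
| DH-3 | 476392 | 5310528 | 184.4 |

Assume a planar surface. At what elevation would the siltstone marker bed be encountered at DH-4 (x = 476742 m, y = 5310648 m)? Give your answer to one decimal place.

Two edge vectors: DH-1→DH-2 = (-30, 121, -43.2), DH-1→DH-3 = (-97, 20, -43.1).
Normal n = (DH-1→DH-2) × (DH-1→DH-3) = (-4351.1, 2897.4, 11137).
So ∂z/∂x = −n_x/n_z = 0.390688695 and ∂z/∂y = −n_y/n_z = −0.260159828.
Intercept c from DH-1: 227.5 − 186158.87 + 1381580.85 = 1195649.48.
At (476742, 5310648): z = 186257.7 − 1381617.3 + 1195649.48 = 289.9 m.

289.9 m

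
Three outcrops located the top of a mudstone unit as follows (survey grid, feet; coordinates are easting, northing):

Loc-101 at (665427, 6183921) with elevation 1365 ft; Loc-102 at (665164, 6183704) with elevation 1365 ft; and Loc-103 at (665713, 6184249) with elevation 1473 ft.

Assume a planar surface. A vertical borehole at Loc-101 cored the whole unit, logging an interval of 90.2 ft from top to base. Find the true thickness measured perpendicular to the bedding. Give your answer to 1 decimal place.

Two edge vectors: Loc-101→Loc-102 = (-263, -217, 0), Loc-101→Loc-103 = (286, 328, 108).
Normal n = (Loc-101→Loc-102) × (Loc-101→Loc-103) = (-23436, 28404, -24202).
So ∂z/∂easting = −n_x/n_z = −0.96835 and ∂z/∂northing = −n_y/n_z = 1.17362.
|∇z| = √(a²+b²) = 1.52154, so dip δ = arctan(1.52154) = 56.69°.
True thickness = vertical thickness × cos δ = 90.2 × cos 56.69° = 49.5 ft.

49.5 ft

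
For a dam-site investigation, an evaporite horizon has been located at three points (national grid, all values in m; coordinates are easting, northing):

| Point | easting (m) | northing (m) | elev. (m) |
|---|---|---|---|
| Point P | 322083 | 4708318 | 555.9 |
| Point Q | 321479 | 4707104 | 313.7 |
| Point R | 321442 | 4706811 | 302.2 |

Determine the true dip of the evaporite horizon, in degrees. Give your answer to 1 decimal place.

Let the plane be z = a·easting + b·northing + c.
Point Q−Point P: −604a − 1214b = −242.2;  Point R−Point P: −641a − 1507b = −253.7.
Solving gives a = 0.43167, b = −0.01526.
Gradient magnitude |∇z| = √(a² + b²) = √(0.18634 + 0.00023) = 0.43194.
True dip = arctan(0.43194) = 23.4°, dipping toward W (azimuth ≈ 272°).

23.4°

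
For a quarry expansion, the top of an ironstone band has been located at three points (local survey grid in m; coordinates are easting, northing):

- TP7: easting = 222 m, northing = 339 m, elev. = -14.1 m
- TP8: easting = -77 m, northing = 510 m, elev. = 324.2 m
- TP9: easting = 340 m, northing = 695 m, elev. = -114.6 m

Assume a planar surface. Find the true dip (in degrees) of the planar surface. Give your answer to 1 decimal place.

Two edge vectors: TP7→TP8 = (-299, 171, 338.3), TP7→TP9 = (118, 356, -100.5).
Normal n = (TP7→TP8) × (TP7→TP9) = (-137620.3, 9869.9, -126622).
So ∂z/∂easting = −n_x/n_z = −1.08686 and ∂z/∂northing = −n_y/n_z = 0.07795.
Gradient magnitude |∇z| = √(a² + b²) = √(1.18126 + 0.00608) = 1.08965.
True dip = arctan(1.08965) = 47.5°, dipping toward E (azimuth ≈ 094°).

47.5°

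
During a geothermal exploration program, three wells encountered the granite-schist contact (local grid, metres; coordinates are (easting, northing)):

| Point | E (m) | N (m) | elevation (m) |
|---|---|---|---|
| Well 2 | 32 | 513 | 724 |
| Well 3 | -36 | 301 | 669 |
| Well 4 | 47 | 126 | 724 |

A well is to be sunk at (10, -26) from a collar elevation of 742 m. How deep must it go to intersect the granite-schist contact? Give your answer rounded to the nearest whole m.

Two edge vectors: Well 2→Well 3 = (-68, -212, -55), Well 2→Well 4 = (15, -387, 0).
Normal n = (Well 2→Well 3) × (Well 2→Well 4) = (-21285, -825, 29496).
So ∂z/∂E = −n_x/n_z = 0.72162 and ∂z/∂N = −n_y/n_z = 0.02797.
Intercept c from Well 2: 724 − 23.09 − 14.35 = 686.56.
At (10, -26): z_contact = 7.2 − 0.7 + 686.56 = 693.0 m.
Depth below ground = 742 − 693.0 = 49 m.

49 m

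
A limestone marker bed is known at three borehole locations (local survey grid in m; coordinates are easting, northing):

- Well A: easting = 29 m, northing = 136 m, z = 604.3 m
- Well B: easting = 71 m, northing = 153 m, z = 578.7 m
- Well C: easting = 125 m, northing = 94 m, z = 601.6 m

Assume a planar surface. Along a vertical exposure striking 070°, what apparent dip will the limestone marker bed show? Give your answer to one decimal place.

28.6°

Let the plane be z = a·easting + b·northing + c.
Well B−Well A: 42a + 17b = −25.6;  Well C−Well A: 96a − 42b = −2.7.
Solving gives a = −0.33012, b = −0.69028.
Unit vector along 070° is (sin 70°, cos 70°) = (0.9397, 0.3420).
Slope in that direction = a·(0.9397) + b·(0.3420) = −0.54631.
Apparent dip = arctan|0.54631| = 28.6° (true dip is 37.4°, so apparent ≤ true as expected).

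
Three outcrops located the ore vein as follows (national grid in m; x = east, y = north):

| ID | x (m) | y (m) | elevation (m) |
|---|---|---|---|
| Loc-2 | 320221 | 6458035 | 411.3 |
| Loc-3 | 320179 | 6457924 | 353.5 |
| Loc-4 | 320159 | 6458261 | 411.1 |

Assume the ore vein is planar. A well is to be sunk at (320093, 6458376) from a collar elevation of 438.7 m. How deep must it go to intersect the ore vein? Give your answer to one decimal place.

55.2 m

Let the plane be z = a·x + b·y + c.
Loc-3−Loc-2: −42a − 111b = −57.8;  Loc-4−Loc-2: −62a + 226b = −0.2.
Solving gives a = 0.799132771, b = 0.218346159.
Then c = 411.3 − a·320221 − b·6458035 = −1665574.93.
At (320093, 6458376): z_contact = 255796.81 + 1410161.59 − 1665574.93 = 383.47 m.
Depth below ground = 438.7 − 383.47 = 55.2 m.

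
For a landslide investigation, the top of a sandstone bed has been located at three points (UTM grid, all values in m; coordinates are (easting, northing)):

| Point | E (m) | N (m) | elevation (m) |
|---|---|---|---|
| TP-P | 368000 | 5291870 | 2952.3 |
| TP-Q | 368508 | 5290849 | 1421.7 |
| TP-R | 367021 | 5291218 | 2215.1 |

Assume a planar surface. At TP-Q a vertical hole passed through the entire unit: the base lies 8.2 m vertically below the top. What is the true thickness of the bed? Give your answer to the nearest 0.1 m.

4.7 m

Let the plane be z = a·E + b·N + c.
TP-Q−TP-P: 508a − 1021b = −1530.6;  TP-R−TP-P: −979a − 652b = −737.2.
Solving gives a = −0.18431, b = 1.40742.
|∇z| = √(a²+b²) = 1.41943, so dip δ = arctan(1.41943) = 54.84°.
True thickness = vertical thickness × cos δ = 8.2 × cos 54.84° = 4.7 m.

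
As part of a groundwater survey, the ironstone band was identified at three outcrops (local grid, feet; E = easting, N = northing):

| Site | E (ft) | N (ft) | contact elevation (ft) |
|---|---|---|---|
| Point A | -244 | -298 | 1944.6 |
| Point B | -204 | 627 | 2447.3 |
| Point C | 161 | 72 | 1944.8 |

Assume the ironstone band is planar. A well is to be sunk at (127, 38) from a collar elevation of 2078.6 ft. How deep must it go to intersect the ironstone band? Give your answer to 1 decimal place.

Let the plane be z = a·E + b·N + c.
Point B−Point A: 40a + 925b = 502.7;  Point C−Point A: 405a + 370b = 0.2.
Solving gives a = −0.51640, b = 0.56579.
Then c = 1944.6 − a·-244 − b·-298 = 1987.20.
At (127, 38): z_contact = −65.58 + 21.50 + 1987.20 = 1943.12 ft.
Depth below ground = 2078.6 − 1943.12 = 135.5 ft.

135.5 ft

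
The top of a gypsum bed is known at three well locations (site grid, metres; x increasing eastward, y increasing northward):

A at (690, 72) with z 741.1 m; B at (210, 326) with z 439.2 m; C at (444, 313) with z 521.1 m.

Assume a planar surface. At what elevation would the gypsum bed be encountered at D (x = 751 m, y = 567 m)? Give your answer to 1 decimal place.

Two edge vectors: A→B = (-480, 254, -301.9), A→C = (-246, 241, -220).
Normal n = (A→B) × (A→C) = (16877.9, -31332.6, -53196).
So ∂z/∂x = −n_x/n_z = 0.31728 and ∂z/∂y = −n_y/n_z = −0.58900.
Intercept c from A: 741.1 − 218.92 + 42.41 = 564.59.
At (751, 567): z = 238.3 − 334.0 + 564.59 = 468.9 m.

468.9 m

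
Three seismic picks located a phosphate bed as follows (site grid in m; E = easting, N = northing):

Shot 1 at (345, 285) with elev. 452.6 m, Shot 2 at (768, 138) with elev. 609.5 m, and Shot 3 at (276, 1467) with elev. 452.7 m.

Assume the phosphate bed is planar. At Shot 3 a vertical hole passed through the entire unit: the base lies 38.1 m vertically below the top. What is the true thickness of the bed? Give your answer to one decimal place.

35.6 m

Two edge vectors: Shot 1→Shot 2 = (423, -147, 156.9), Shot 1→Shot 3 = (-69, 1182, 0.1).
Normal n = (Shot 1→Shot 2) × (Shot 1→Shot 3) = (-185470.5, -10868.4, 489843).
So ∂z/∂E = −n_x/n_z = 0.37863 and ∂z/∂N = −n_y/n_z = 0.02219.
|∇z| = √(a²+b²) = 0.37928, so dip δ = arctan(0.37928) = 20.77°.
True thickness = vertical thickness × cos δ = 38.1 × cos 20.77° = 35.6 m.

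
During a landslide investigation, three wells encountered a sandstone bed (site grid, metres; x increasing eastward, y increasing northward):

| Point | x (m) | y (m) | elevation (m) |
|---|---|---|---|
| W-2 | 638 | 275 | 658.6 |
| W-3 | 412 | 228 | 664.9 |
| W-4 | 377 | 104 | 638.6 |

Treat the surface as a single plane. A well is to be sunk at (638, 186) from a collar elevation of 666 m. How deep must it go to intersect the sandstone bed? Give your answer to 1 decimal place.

Let the plane be z = a·x + b·y + c.
W-3−W-2: −226a − 47b = 6.3;  W-4−W-2: −261a − 171b = −20.
Solving gives a = −0.07647, b = 0.23368.
Then c = 658.6 − a·638 − b·275 = 643.13.
At (638, 186): z_contact = −48.79 + 43.46 + 643.13 = 637.80 m.
Depth below ground = 666 − 637.80 = 28.2 m.

28.2 m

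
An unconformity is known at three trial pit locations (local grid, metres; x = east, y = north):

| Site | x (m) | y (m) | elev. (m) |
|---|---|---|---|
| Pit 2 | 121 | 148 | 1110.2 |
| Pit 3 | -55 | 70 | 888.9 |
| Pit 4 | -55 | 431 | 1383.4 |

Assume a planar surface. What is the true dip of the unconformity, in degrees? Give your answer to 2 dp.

Two edge vectors: Pit 2→Pit 3 = (-176, -78, -221.3), Pit 2→Pit 4 = (-176, 283, 273.2).
Normal n = (Pit 2→Pit 3) × (Pit 2→Pit 4) = (41318.3, 87032, -63536).
So ∂z/∂x = −n_x/n_z = 0.65031 and ∂z/∂y = −n_y/n_z = 1.36981.
Gradient magnitude |∇z| = √(a² + b²) = √(0.42291 + 1.87637) = 1.51634.
True dip = arctan(1.51634) = 56.60°, dipping toward SSW (azimuth ≈ 205°).

56.60°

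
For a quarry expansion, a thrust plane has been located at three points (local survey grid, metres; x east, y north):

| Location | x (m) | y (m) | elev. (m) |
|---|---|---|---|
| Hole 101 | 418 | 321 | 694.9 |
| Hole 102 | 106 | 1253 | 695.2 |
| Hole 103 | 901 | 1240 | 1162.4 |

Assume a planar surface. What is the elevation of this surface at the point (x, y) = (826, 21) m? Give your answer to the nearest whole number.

Two edge vectors: Hole 101→Hole 102 = (-312, 932, 0.3), Hole 101→Hole 103 = (483, 919, 467.5).
Normal n = (Hole 101→Hole 102) × (Hole 101→Hole 103) = (435434.3, 146004.9, -736884).
So ∂z/∂x = −n_x/n_z = 0.59091 and ∂z/∂y = −n_y/n_z = 0.19814.
Intercept c from Hole 101: 694.9 − 247.00 − 63.60 = 384.30.
At (826, 21): z = 488.1 + 4.2 + 384.30 = 876.6 m.

877 m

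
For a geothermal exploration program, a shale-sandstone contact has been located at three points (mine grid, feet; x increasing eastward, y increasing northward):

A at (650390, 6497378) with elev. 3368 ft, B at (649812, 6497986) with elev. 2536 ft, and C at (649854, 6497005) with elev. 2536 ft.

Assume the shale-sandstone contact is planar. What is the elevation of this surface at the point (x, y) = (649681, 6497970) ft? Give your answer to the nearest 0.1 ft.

Two edge vectors: A→B = (-578, 608, -832), A→C = (-536, -373, -832).
Normal n = (A→B) × (A→C) = (-816192, -34944, 541482).
So ∂z/∂x = −n_x/n_z = 1.507329884 and ∂z/∂y = −n_y/n_z = 0.064534001.
Intercept c from A: 3368 − 980352.28 − 419301.80 = −1396286.08.
At (649681, 6497970): z = 979283.6 + 419340.0 − 1396286.08 = 2337.5 ft.

2337.5 ft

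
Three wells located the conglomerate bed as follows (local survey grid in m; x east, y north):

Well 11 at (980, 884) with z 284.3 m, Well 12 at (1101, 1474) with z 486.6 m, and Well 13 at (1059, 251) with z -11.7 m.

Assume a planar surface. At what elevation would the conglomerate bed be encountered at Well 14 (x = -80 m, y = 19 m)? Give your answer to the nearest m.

Two edge vectors: Well 11→Well 12 = (121, 590, 202.3), Well 11→Well 13 = (79, -633, -296).
Normal n = (Well 11→Well 12) × (Well 11→Well 13) = (-46584.1, 51797.7, -123203).
So ∂z/∂x = −n_x/n_z = −0.37811 and ∂z/∂y = −n_y/n_z = 0.42043.
Intercept c from Well 11: 284.3 + 370.55 − 371.66 = 283.19.
At (-80, 19): z = 30.2 + 8.0 + 283.19 = 321.4 m.

321 m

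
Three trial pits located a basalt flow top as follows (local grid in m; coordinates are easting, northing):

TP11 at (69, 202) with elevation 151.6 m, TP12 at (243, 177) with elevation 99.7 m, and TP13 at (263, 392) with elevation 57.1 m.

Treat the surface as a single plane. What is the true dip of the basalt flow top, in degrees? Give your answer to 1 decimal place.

20.0°

Let the plane be z = a·easting + b·northing + c.
TP12−TP11: 174a − 25b = −51.9;  TP13−TP11: 194a + 190b = −94.5.
Solving gives a = −0.32243, b = −0.16815.
Gradient magnitude |∇z| = √(a² + b²) = √(0.10396 + 0.02827) = 0.36364.
True dip = arctan(0.36364) = 20.0°, dipping toward ENE (azimuth ≈ 062°).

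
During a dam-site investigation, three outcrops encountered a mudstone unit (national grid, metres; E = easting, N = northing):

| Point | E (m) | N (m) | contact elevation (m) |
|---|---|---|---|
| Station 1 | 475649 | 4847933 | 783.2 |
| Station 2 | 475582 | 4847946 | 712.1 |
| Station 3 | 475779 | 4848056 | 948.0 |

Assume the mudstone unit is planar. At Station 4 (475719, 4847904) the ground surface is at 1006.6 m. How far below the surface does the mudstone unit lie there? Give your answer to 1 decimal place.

151.9 m

Let the plane be z = a·E + b·N + c.
Station 2−Station 1: −67a + 13b = −71.1;  Station 3−Station 1: 130a + 123b = 164.8.
Solving gives a = 1.096334709, b = 0.181109657.
Then c = 783.2 − a·475649 − b·4847933 = −1398694.79.
At (475719, 4847904): z_contact = 521547.25 + 878002.23 − 1398694.79 = 854.69 m.
Depth below ground = 1006.6 − 854.69 = 151.9 m.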